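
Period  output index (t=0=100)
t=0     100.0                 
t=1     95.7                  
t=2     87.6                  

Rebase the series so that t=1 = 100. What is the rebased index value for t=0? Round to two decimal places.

104.49

Rebased(t=0) = 100.0 / 95.7 × 100 = 104.4932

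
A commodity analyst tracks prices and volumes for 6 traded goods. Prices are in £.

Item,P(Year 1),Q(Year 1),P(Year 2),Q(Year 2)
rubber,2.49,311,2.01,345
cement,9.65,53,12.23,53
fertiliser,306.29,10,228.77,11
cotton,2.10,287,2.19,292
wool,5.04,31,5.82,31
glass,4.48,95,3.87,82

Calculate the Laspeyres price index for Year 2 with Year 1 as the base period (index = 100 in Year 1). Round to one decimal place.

85.6

Laspeyres price index uses base-period quantities as weights.
ΣP(Year 2)·Q(Year 1) = 2.01×311 + 12.23×53 + 228.77×10 + 2.19×287 + 5.82×31 + 3.87×95 = 625.11 + 648.19 + 2287.7 + 628.53 + 180.42 + 367.65 = 4737.6
ΣP(Year 1)·Q(Year 1) = 2.49×311 + 9.65×53 + 306.29×10 + 2.10×287 + 5.04×31 + 4.48×95 = 774.39 + 511.45 + 3062.9 + 602.7 + 156.24 + 425.6 = 5533.28
Index = 4737.6 / 5533.28 × 100 = 85.6201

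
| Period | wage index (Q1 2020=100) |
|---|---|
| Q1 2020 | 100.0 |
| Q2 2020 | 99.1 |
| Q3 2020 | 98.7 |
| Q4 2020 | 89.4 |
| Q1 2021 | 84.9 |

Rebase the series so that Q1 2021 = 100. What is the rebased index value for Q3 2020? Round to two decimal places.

Rebased(Q3 2020) = 98.7 / 84.9 × 100 = 116.2544

116.25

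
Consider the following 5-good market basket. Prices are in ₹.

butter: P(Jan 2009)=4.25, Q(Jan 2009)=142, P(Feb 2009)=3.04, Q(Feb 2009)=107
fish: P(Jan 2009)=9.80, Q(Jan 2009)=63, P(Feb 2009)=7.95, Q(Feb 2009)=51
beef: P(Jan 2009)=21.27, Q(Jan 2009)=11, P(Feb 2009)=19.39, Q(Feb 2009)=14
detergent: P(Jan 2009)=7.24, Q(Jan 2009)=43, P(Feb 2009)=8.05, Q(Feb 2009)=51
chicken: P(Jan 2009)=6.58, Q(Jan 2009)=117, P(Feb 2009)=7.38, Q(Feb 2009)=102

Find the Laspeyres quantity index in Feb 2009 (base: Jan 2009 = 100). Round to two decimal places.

90.41

Laspeyres quantity index uses base-period prices as weights.
ΣP(Jan 2009)·Q(Feb 2009) = 4.25×107 + 9.80×51 + 21.27×14 + 7.24×51 + 6.58×102 = 454.75 + 499.8 + 297.78 + 369.24 + 671.16 = 2292.73
ΣP(Jan 2009)·Q(Jan 2009) = 4.25×142 + 9.80×63 + 21.27×11 + 7.24×43 + 6.58×117 = 603.5 + 617.4 + 233.97 + 311.32 + 769.86 = 2536.05
Index = 2292.73 / 2536.05 × 100 = 90.4056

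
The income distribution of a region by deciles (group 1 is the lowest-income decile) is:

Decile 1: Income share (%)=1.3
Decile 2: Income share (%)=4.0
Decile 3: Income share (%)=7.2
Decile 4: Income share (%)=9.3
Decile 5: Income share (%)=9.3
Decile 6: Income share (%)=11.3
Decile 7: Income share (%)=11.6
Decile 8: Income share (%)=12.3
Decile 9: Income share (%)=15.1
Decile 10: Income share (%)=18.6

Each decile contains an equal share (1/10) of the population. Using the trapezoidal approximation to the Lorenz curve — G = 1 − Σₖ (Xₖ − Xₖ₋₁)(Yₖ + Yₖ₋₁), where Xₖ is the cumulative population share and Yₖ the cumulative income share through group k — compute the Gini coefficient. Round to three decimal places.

0.268

Cumulative income shares Yₖ: 0.0130, 0.0530, 0.1250, 0.2180, 0.3110, 0.4240, 0.5400, 0.6630, 0.8140, 1.0000
Σ (Xₖ−Xₖ₋₁)(Yₖ+Yₖ₋₁) = (1/10)(0.0130+0.0000) + (1/10)(0.0530+0.0130) + (1/10)(0.1250+0.0530) + (1/10)(0.2180+0.1250) + (1/10)(0.3110+0.2180) + (1/10)(0.4240+0.3110) + (1/10)(0.5400+0.4240) + (1/10)(0.6630+0.5400) + (1/10)(0.8140+0.6630) + (1/10)(1.0000+0.8140)
  = 0.0013 + 0.0066 + 0.0178 + 0.0343 + 0.0529 + 0.0735 + 0.0964 + 0.1203 + 0.1477 + 0.1814 = 0.7322
G = 1 − 0.7322 = 0.2678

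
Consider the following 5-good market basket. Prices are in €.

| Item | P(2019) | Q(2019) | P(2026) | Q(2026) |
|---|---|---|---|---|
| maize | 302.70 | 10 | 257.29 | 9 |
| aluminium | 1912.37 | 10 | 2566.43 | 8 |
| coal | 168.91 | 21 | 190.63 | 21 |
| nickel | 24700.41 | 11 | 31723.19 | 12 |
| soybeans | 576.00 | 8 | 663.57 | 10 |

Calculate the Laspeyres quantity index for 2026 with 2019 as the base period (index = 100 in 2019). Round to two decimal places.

Laspeyres quantity index uses base-period prices as weights.
ΣP(2019)·Q(2026) = 302.70×9 + 1912.37×8 + 168.91×21 + 24700.41×12 + 576.00×10 = 2724.3 + 15298.96 + 3547.11 + 296404.92 + 5760 = 323735.29
ΣP(2019)·Q(2019) = 302.70×10 + 1912.37×10 + 168.91×21 + 24700.41×11 + 576.00×8 = 3027 + 19123.7 + 3547.11 + 271704.51 + 4608 = 302010.32
Index = 323735.29 / 302010.32 × 100 = 107.1935

107.19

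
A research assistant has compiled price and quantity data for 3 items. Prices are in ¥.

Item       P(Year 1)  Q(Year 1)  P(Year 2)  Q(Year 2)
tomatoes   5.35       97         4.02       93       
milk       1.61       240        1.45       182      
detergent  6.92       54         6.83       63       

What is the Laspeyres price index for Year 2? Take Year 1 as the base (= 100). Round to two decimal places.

86.53

Laspeyres price index uses base-period quantities as weights.
ΣP(Year 2)·Q(Year 1) = 4.02×97 + 1.45×240 + 6.83×54 = 389.94 + 348 + 368.82 = 1106.76
ΣP(Year 1)·Q(Year 1) = 5.35×97 + 1.61×240 + 6.92×54 = 518.95 + 386.4 + 373.68 = 1279.03
Index = 1106.76 / 1279.03 × 100 = 86.5312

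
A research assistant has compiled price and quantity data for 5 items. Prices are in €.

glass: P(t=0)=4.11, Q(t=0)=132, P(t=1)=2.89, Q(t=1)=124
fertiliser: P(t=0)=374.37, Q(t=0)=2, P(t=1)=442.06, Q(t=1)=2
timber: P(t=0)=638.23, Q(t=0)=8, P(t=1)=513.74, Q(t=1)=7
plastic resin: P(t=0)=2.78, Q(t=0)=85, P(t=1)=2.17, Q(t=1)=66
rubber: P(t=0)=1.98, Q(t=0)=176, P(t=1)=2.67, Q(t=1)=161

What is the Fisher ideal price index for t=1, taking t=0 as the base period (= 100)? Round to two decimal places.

Laspeyres component (base-period weights):
ΣP(t=1)Q(t=0) = 2.89×132 + 442.06×2 + 513.74×8 + 2.17×85 + 2.67×176 = 381.48 + 884.12 + 4109.92 + 184.45 + 469.92 = 6029.89
ΣP(t=0)Q(t=0) = 4.11×132 + 374.37×2 + 638.23×8 + 2.78×85 + 1.98×176 = 542.52 + 748.74 + 5105.84 + 236.3 + 348.48 = 6981.88
L = 6029.89 / 6981.88 × 100 = 86.3648
Paasche component (current-period weights):
ΣP(t=1)Q(t=1) = 2.89×124 + 442.06×2 + 513.74×7 + 2.17×66 + 2.67×161 = 358.36 + 884.12 + 3596.18 + 143.22 + 429.87 = 5411.75
ΣP(t=0)Q(t=1) = 4.11×124 + 374.37×2 + 638.23×7 + 2.78×66 + 1.98×161 = 509.64 + 748.74 + 4467.61 + 183.48 + 318.78 = 6228.25
P = 5411.75 / 6228.25 × 100 = 86.8904
Fisher = √(L × P) = √(86.3648 × 86.8904) = 86.6272

86.63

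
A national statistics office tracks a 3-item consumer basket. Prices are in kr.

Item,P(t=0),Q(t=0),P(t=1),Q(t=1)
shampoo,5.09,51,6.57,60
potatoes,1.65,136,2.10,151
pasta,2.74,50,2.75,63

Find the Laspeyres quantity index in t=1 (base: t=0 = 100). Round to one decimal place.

117.1

Laspeyres quantity index uses base-period prices as weights.
ΣP(t=0)·Q(t=1) = 5.09×60 + 1.65×151 + 2.74×63 = 305.4 + 249.15 + 172.62 = 727.17
ΣP(t=0)·Q(t=0) = 5.09×51 + 1.65×136 + 2.74×50 = 259.59 + 224.4 + 137 = 620.99
Index = 727.17 / 620.99 × 100 = 117.0985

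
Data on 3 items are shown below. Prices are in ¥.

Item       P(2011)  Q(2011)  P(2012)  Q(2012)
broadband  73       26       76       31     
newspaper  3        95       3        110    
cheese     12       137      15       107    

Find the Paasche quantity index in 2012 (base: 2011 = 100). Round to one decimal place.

Paasche quantity index uses current-period prices as weights.
ΣP(2012)·Q(2012) = 76×31 + 3×110 + 15×107 = 2356 + 330 + 1605 = 4291
ΣP(2012)·Q(2011) = 76×26 + 3×95 + 15×137 = 1976 + 285 + 2055 = 4316
Index = 4291 / 4316 × 100 = 99.4208

99.4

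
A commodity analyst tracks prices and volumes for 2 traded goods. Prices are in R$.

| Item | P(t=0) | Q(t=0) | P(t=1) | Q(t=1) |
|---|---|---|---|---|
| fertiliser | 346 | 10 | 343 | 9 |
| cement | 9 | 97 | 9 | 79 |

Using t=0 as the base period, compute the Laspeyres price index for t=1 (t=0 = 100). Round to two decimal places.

99.31

Laspeyres price index uses base-period quantities as weights.
ΣP(t=1)·Q(t=0) = 343×10 + 9×97 = 3430 + 873 = 4303
ΣP(t=0)·Q(t=0) = 346×10 + 9×97 = 3460 + 873 = 4333
Index = 4303 / 4333 × 100 = 99.3076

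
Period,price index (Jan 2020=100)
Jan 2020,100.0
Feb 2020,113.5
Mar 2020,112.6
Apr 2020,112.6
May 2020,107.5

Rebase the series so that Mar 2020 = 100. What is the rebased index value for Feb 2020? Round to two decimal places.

100.80

Rebased(Feb 2020) = 113.5 / 112.6 × 100 = 100.7993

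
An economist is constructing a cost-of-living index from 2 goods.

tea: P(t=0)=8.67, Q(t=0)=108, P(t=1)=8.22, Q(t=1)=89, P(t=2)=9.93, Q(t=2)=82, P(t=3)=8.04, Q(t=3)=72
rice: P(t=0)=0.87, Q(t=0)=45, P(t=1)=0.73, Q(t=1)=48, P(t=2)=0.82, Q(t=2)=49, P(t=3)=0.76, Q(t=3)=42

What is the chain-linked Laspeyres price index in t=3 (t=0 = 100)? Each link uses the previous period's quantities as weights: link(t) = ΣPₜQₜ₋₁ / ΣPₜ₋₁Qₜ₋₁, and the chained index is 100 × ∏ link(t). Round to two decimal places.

92.64

Link t=0→t=1:
ΣP(t=1)Q(t=0) = 8.22×108 + 0.73×45 = 887.76 + 32.85 = 920.61
ΣP(t=0)Q(t=0) = 8.67×108 + 0.87×45 = 936.36 + 39.15 = 975.51
link = 920.61/975.51 = 0.943722
Link t=1→t=2:
ΣP(t=2)Q(t=1) = 9.93×89 + 0.82×48 = 883.77 + 39.36 = 923.13
ΣP(t=1)Q(t=1) = 8.22×89 + 0.73×48 = 731.58 + 35.04 = 766.62
link = 923.13/766.62 = 1.204156
Link t=2→t=3:
ΣP(t=3)Q(t=2) = 8.04×82 + 0.76×49 = 659.28 + 37.24 = 696.52
ΣP(t=2)Q(t=2) = 9.93×82 + 0.82×49 = 814.26 + 40.18 = 854.44
link = 696.52/854.44 = 0.815177
Chained index = 100 × 0.943722 × 1.204156 × 0.815177 = 92.6358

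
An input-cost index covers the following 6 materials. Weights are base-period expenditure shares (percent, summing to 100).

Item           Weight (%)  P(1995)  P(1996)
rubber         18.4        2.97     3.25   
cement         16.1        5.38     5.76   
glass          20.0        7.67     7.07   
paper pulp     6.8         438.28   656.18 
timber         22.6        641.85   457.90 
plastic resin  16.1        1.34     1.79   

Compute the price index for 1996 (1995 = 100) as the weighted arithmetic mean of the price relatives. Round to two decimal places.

103.62

rubber: 18.4 × (3.25/2.97) = 18.4 × 1.094276 = 20.1347
cement: 16.1 × (5.76/5.38) = 16.1 × 1.070632 = 17.2372
glass: 20.0 × (7.07/7.67) = 20.0 × 0.921773 = 18.4355
paper pulp: 6.8 × (656.18/438.28) = 6.8 × 1.497171 = 10.1808
timber: 22.6 × (457.90/641.85) = 22.6 × 0.713407 = 16.1230
plastic resin: 16.1 × (1.79/1.34) = 16.1 × 1.335821 = 21.5067
Index = Σ wᵢ·(p₁ᵢ/p₀ᵢ) = 20.1347 + 17.2372 + 18.4355 + 10.1808 + 16.1230 + 21.5067 = 103.6178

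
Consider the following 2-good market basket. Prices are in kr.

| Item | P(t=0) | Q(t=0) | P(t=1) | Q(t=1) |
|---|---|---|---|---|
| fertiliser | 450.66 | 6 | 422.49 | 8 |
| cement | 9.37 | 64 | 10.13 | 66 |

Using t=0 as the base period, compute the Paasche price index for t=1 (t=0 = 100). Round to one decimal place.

95.9

Paasche price index uses current-period quantities as weights.
ΣP(t=1)·Q(t=1) = 422.49×8 + 10.13×66 = 3379.92 + 668.58 = 4048.5
ΣP(t=0)·Q(t=1) = 450.66×8 + 9.37×66 = 3605.28 + 618.42 = 4223.7
Index = 4048.5 / 4223.7 × 100 = 95.8520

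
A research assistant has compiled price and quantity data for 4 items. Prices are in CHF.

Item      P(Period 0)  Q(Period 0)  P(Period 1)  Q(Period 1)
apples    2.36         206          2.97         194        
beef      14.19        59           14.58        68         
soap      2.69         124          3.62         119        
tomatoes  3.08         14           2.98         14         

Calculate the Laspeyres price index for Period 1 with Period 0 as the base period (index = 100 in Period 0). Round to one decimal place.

115.4

Laspeyres price index uses base-period quantities as weights.
ΣP(Period 1)·Q(Period 0) = 2.97×206 + 14.58×59 + 3.62×124 + 2.98×14 = 611.82 + 860.22 + 448.88 + 41.72 = 1962.64
ΣP(Period 0)·Q(Period 0) = 2.36×206 + 14.19×59 + 2.69×124 + 3.08×14 = 486.16 + 837.21 + 333.56 + 43.12 = 1700.05
Index = 1962.64 / 1700.05 × 100 = 115.4460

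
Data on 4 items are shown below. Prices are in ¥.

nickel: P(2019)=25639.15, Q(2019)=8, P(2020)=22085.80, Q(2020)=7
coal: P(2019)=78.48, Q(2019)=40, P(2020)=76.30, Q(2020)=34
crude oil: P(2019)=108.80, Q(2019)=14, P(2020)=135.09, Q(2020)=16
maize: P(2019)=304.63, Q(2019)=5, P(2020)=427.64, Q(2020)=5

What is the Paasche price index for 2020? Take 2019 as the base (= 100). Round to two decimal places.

87.10

Paasche price index uses current-period quantities as weights.
ΣP(2020)·Q(2020) = 22085.80×7 + 76.30×34 + 135.09×16 + 427.64×5 = 154600.6 + 2594.2 + 2161.44 + 2138.2 = 161494.44
ΣP(2019)·Q(2020) = 25639.15×7 + 78.48×34 + 108.80×16 + 304.63×5 = 179474.05 + 2668.32 + 1740.8 + 1523.15 = 185406.32
Index = 161494.44 / 185406.32 × 100 = 87.1030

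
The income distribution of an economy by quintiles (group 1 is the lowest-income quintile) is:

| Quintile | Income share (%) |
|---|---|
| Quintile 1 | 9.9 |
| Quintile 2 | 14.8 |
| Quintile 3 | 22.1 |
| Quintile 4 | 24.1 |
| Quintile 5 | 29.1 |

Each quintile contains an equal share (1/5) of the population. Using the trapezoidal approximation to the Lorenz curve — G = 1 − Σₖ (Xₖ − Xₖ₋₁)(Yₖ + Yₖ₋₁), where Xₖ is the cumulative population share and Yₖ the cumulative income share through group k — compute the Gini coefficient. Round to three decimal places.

Cumulative income shares Yₖ: 0.0990, 0.2470, 0.4680, 0.7090, 1.0000
Σ (Xₖ−Xₖ₋₁)(Yₖ+Yₖ₋₁) = (1/5)(0.0990+0.0000) + (1/5)(0.2470+0.0990) + (1/5)(0.4680+0.2470) + (1/5)(0.7090+0.4680) + (1/5)(1.0000+0.7090)
  = 0.0198 + 0.0692 + 0.1430 + 0.2354 + 0.3418 = 0.8092
G = 1 − 0.8092 = 0.1908

0.191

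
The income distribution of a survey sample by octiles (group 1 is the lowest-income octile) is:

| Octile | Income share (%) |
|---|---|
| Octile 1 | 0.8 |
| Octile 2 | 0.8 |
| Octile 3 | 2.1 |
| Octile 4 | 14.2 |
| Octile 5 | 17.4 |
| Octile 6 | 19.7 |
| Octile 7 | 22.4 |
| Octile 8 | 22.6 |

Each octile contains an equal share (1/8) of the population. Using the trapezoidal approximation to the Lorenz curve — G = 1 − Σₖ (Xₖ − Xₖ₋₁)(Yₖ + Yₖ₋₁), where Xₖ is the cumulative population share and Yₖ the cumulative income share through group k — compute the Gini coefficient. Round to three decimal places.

Cumulative income shares Yₖ: 0.0080, 0.0160, 0.0370, 0.1790, 0.3530, 0.5500, 0.7740, 1.0000
Σ (Xₖ−Xₖ₋₁)(Yₖ+Yₖ₋₁) = (1/8)(0.0080+0.0000) + (1/8)(0.0160+0.0080) + (1/8)(0.0370+0.0160) + (1/8)(0.1790+0.0370) + (1/8)(0.3530+0.1790) + (1/8)(0.5500+0.3530) + (1/8)(0.7740+0.5500) + (1/8)(1.0000+0.7740)
  = 0.0010 + 0.0030 + 0.0066 + 0.0270 + 0.0665 + 0.1129 + 0.1655 + 0.2217 = 0.6042
G = 1 − 0.6042 = 0.3958

0.396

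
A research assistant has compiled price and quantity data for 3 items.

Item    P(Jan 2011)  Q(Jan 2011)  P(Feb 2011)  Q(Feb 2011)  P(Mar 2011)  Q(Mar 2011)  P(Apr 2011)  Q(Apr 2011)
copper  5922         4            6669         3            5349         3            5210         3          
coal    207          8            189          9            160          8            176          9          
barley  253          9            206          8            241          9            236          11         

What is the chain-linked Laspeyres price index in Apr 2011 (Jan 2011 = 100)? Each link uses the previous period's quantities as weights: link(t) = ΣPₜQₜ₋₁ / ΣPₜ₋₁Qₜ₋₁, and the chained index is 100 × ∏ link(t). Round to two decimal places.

Link Jan 2011→Feb 2011:
ΣP(Feb 2011)Q(Jan 2011) = 6669×4 + 189×8 + 206×9 = 26676 + 1512 + 1854 = 30042
ΣP(Jan 2011)Q(Jan 2011) = 5922×4 + 207×8 + 253×9 = 23688 + 1656 + 2277 = 27621
link = 30042/27621 = 1.087651
Link Feb 2011→Mar 2011:
ΣP(Mar 2011)Q(Feb 2011) = 5349×3 + 160×9 + 241×8 = 16047 + 1440 + 1928 = 19415
ΣP(Feb 2011)Q(Feb 2011) = 6669×3 + 189×9 + 206×8 = 20007 + 1701 + 1648 = 23356
link = 19415/23356 = 0.831264
Link Mar 2011→Apr 2011:
ΣP(Apr 2011)Q(Mar 2011) = 5210×3 + 176×8 + 236×9 = 15630 + 1408 + 2124 = 19162
ΣP(Mar 2011)Q(Mar 2011) = 5349×3 + 160×8 + 241×9 = 16047 + 1280 + 2169 = 19496
link = 19162/19496 = 0.982868
Chained index = 100 × 1.087651 × 0.831264 × 0.982868 = 88.8636

88.86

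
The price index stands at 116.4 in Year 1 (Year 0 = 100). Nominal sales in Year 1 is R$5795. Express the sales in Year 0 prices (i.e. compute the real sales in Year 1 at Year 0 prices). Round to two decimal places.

Real = Nominal ÷ (Index/100) = 5795 ÷ (116.4/100)
     = 5795 ÷ 1.164 = 4978.5223

4978.52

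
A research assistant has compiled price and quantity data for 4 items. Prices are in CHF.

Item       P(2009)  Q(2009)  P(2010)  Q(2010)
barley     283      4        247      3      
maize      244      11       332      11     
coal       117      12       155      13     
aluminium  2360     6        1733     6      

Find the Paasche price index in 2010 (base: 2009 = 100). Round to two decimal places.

87.47

Paasche price index uses current-period quantities as weights.
ΣP(2010)·Q(2010) = 247×3 + 332×11 + 155×13 + 1733×6 = 741 + 3652 + 2015 + 10398 = 16806
ΣP(2009)·Q(2010) = 283×3 + 244×11 + 117×13 + 2360×6 = 849 + 2684 + 1521 + 14160 = 19214
Index = 16806 / 19214 × 100 = 87.4675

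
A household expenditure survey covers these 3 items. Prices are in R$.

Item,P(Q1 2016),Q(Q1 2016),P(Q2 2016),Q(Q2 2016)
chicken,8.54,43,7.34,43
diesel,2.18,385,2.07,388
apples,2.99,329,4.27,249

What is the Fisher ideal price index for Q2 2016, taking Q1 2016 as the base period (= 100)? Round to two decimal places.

Laspeyres component (base-period weights):
ΣP(Q2 2016)Q(Q1 2016) = 7.34×43 + 2.07×385 + 4.27×329 = 315.62 + 796.95 + 1404.83 = 2517.4
ΣP(Q1 2016)Q(Q1 2016) = 8.54×43 + 2.18×385 + 2.99×329 = 367.22 + 839.3 + 983.71 = 2190.23
L = 2517.4 / 2190.23 × 100 = 114.9377
Paasche component (current-period weights):
ΣP(Q2 2016)Q(Q2 2016) = 7.34×43 + 2.07×388 + 4.27×249 = 315.62 + 803.16 + 1063.23 = 2182.01
ΣP(Q1 2016)Q(Q2 2016) = 8.54×43 + 2.18×388 + 2.99×249 = 367.22 + 845.84 + 744.51 = 1957.57
P = 2182.01 / 1957.57 × 100 = 111.4652
Fisher = √(L × P) = √(114.9377 × 111.4652) = 113.1882

113.19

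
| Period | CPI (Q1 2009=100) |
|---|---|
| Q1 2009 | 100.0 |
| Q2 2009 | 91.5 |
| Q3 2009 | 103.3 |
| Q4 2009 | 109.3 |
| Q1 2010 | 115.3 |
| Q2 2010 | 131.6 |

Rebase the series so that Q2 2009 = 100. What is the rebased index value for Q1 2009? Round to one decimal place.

Rebased(Q1 2009) = 100.0 / 91.5 × 100 = 109.2896

109.3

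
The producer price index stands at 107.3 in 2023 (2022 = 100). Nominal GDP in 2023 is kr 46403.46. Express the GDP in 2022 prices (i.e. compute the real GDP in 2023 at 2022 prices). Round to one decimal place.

Real = Nominal ÷ (Index/100) = 46403.46 ÷ (107.3/100)
     = 46403.46 ÷ 1.073 = 43246.4678

43246.5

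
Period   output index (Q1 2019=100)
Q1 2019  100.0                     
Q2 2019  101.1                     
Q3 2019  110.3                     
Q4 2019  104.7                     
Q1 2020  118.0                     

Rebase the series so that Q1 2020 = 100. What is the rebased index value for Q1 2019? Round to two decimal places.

84.75

Rebased(Q1 2019) = 100.0 / 118.0 × 100 = 84.7458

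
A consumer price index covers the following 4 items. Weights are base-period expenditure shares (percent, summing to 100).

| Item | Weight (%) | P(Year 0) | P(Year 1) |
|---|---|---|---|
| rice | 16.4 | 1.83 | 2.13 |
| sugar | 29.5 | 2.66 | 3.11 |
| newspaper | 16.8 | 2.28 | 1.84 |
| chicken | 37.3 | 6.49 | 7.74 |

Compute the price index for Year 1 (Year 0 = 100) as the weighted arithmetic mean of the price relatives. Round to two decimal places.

111.62

rice: 16.4 × (2.13/1.83) = 16.4 × 1.163934 = 19.0885
sugar: 29.5 × (3.11/2.66) = 29.5 × 1.169173 = 34.4906
newspaper: 16.8 × (1.84/2.28) = 16.8 × 0.807018 = 13.5579
chicken: 37.3 × (7.74/6.49) = 37.3 × 1.192604 = 44.4841
Index = Σ wᵢ·(p₁ᵢ/p₀ᵢ) = 19.0885 + 34.4906 + 13.5579 + 44.4841 = 111.6212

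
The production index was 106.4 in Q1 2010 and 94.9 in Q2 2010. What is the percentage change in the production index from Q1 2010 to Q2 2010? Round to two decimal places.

-10.81%

Change = (94.9 − 106.4) / 106.4 × 100
       = -11.5 / 106.4 × 100 = -10.8083%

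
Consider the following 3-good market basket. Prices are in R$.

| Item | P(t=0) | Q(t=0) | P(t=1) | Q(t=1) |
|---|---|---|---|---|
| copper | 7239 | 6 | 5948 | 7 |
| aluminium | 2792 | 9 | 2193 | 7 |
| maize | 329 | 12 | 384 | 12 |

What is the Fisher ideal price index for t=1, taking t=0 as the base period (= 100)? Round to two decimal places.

Laspeyres component (base-period weights):
ΣP(t=1)Q(t=0) = 5948×6 + 2193×9 + 384×12 = 35688 + 19737 + 4608 = 60033
ΣP(t=0)Q(t=0) = 7239×6 + 2792×9 + 329×12 = 43434 + 25128 + 3948 = 72510
L = 60033 / 72510 × 100 = 82.7927
Paasche component (current-period weights):
ΣP(t=1)Q(t=1) = 5948×7 + 2193×7 + 384×12 = 41636 + 15351 + 4608 = 61595
ΣP(t=0)Q(t=1) = 7239×7 + 2792×7 + 329×12 = 50673 + 19544 + 3948 = 74165
P = 61595 / 74165 × 100 = 83.0513
Fisher = √(L × P) = √(82.7927 × 83.0513) = 82.9219

82.92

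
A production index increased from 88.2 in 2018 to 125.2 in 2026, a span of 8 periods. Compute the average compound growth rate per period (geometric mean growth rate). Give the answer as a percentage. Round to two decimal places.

Growth factor = (125.2/88.2)^(1/8) = (1.419501)^(1/8) = 1.044761
Growth rate = 1.044761 − 1 = 0.044761 = 4.4761%

4.48%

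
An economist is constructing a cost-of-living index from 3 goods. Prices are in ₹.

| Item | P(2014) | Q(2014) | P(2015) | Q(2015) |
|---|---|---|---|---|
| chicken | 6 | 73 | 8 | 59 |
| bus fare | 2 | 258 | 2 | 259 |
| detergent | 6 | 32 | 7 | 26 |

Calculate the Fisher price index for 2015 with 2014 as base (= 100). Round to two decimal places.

Laspeyres component (base-period weights):
ΣP(2015)Q(2014) = 8×73 + 2×258 + 7×32 = 584 + 516 + 224 = 1324
ΣP(2014)Q(2014) = 6×73 + 2×258 + 6×32 = 438 + 516 + 192 = 1146
L = 1324 / 1146 × 100 = 115.5323
Paasche component (current-period weights):
ΣP(2015)Q(2015) = 8×59 + 2×259 + 7×26 = 472 + 518 + 182 = 1172
ΣP(2014)Q(2015) = 6×59 + 2×259 + 6×26 = 354 + 518 + 156 = 1028
P = 1172 / 1028 × 100 = 114.0078
Fisher = √(L × P) = √(115.5323 × 114.0078) = 114.7675

114.77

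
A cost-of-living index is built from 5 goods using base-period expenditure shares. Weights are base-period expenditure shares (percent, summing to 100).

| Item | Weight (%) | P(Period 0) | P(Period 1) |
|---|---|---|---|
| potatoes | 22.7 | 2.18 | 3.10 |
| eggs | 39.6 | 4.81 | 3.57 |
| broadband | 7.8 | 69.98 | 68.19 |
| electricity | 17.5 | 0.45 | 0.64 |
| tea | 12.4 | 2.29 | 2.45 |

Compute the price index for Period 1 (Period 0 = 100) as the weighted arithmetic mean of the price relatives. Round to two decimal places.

107.43

potatoes: 22.7 × (3.10/2.18) = 22.7 × 1.422018 = 32.2798
eggs: 39.6 × (3.57/4.81) = 39.6 × 0.742204 = 29.3913
broadband: 7.8 × (68.19/69.98) = 7.8 × 0.974421 = 7.6005
electricity: 17.5 × (0.64/0.45) = 17.5 × 1.422222 = 24.8889
tea: 12.4 × (2.45/2.29) = 12.4 × 1.069869 = 13.2664
Index = Σ wᵢ·(p₁ᵢ/p₀ᵢ) = 32.2798 + 29.3913 + 7.6005 + 24.8889 + 13.2664 = 107.4268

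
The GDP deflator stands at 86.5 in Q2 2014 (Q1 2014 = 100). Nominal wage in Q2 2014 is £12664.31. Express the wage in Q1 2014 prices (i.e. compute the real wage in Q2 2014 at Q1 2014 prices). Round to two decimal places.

14640.82

Real = Nominal ÷ (Index/100) = 12664.31 ÷ (86.5/100)
     = 12664.31 ÷ 0.865 = 14640.8208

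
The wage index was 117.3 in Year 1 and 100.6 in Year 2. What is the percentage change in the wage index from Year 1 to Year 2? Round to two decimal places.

-14.24%

Change = (100.6 − 117.3) / 117.3 × 100
       = -16.7 / 117.3 × 100 = -14.2370%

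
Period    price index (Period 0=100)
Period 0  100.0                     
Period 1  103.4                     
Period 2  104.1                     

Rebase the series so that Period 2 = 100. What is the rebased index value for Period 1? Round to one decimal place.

99.3

Rebased(Period 1) = 103.4 / 104.1 × 100 = 99.3276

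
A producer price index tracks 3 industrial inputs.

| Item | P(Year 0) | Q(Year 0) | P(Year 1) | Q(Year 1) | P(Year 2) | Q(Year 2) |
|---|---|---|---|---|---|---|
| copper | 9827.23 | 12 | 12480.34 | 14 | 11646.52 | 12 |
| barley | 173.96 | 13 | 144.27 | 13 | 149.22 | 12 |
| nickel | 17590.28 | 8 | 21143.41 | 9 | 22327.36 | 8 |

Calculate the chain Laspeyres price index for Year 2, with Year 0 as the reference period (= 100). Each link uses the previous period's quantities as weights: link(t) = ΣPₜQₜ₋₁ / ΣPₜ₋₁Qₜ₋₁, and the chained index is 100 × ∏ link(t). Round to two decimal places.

Link Year 0→Year 1:
ΣP(Year 1)Q(Year 0) = 12480.34×12 + 144.27×13 + 21143.41×8 = 149764.08 + 1875.51 + 169147.28 = 320786.87
ΣP(Year 0)Q(Year 0) = 9827.23×12 + 173.96×13 + 17590.28×8 = 117926.76 + 2261.48 + 140722.24 = 260910.48
link = 320786.87/260910.48 = 1.229490
Link Year 1→Year 2:
ΣP(Year 2)Q(Year 1) = 11646.52×14 + 149.22×13 + 22327.36×9 = 163051.28 + 1939.86 + 200946.24 = 365937.38
ΣP(Year 1)Q(Year 1) = 12480.34×14 + 144.27×13 + 21143.41×9 = 174724.76 + 1875.51 + 190290.69 = 366890.96
link = 365937.38/366890.96 = 0.997401
Chained index = 100 × 1.229490 × 0.997401 = 122.6295

122.63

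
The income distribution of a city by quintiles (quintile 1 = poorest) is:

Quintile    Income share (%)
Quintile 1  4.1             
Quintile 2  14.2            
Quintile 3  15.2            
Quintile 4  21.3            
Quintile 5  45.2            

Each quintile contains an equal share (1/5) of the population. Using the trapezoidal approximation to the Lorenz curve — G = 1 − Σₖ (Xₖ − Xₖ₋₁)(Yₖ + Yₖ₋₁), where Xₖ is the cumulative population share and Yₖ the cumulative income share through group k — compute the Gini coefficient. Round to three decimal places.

0.357

Cumulative income shares Yₖ: 0.0410, 0.1830, 0.3350, 0.5480, 1.0000
Σ (Xₖ−Xₖ₋₁)(Yₖ+Yₖ₋₁) = (1/5)(0.0410+0.0000) + (1/5)(0.1830+0.0410) + (1/5)(0.3350+0.1830) + (1/5)(0.5480+0.3350) + (1/5)(1.0000+0.5480)
  = 0.0082 + 0.0448 + 0.1036 + 0.1766 + 0.3096 = 0.6428
G = 1 − 0.6428 = 0.3572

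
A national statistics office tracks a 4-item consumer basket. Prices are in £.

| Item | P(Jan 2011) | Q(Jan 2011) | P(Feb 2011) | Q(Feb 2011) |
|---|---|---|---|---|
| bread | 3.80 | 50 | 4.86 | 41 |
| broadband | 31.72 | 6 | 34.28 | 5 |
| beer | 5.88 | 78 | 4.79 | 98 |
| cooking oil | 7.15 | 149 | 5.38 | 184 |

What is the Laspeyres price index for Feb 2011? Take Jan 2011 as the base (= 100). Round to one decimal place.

Laspeyres price index uses base-period quantities as weights.
ΣP(Feb 2011)·Q(Jan 2011) = 4.86×50 + 34.28×6 + 4.79×78 + 5.38×149 = 243 + 205.68 + 373.62 + 801.62 = 1623.92
ΣP(Jan 2011)·Q(Jan 2011) = 3.80×50 + 31.72×6 + 5.88×78 + 7.15×149 = 190 + 190.32 + 458.64 + 1065.35 = 1904.31
Index = 1623.92 / 1904.31 × 100 = 85.2760

85.3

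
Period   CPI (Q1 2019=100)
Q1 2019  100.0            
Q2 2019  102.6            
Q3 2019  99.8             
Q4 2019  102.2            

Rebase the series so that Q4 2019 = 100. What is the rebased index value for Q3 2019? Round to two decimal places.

97.65

Rebased(Q3 2019) = 99.8 / 102.2 × 100 = 97.6517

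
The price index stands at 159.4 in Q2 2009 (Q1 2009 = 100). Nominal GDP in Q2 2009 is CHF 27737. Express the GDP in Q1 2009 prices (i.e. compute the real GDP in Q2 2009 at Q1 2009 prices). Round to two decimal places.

Real = Nominal ÷ (Index/100) = 27737 ÷ (159.4/100)
     = 27737 ÷ 1.594 = 17400.8783

17400.88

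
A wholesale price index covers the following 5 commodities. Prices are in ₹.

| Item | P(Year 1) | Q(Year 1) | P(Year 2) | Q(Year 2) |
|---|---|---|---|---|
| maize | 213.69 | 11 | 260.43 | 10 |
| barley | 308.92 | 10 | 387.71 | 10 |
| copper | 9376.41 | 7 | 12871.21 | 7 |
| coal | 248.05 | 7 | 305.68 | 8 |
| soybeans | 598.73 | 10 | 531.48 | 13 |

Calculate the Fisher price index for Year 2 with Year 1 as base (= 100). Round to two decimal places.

Laspeyres component (base-period weights):
ΣP(Year 2)Q(Year 1) = 260.43×11 + 387.71×10 + 12871.21×7 + 305.68×7 + 531.48×10 = 2864.73 + 3877.1 + 90098.47 + 2139.76 + 5314.8 = 104294.86
ΣP(Year 1)Q(Year 1) = 213.69×11 + 308.92×10 + 9376.41×7 + 248.05×7 + 598.73×10 = 2350.59 + 3089.2 + 65634.87 + 1736.35 + 5987.3 = 78798.31
L = 104294.86 / 78798.31 × 100 = 132.3567
Paasche component (current-period weights):
ΣP(Year 2)Q(Year 2) = 260.43×10 + 387.71×10 + 12871.21×7 + 305.68×8 + 531.48×13 = 2604.3 + 3877.1 + 90098.47 + 2445.44 + 6909.24 = 105934.55
ΣP(Year 1)Q(Year 2) = 213.69×10 + 308.92×10 + 9376.41×7 + 248.05×8 + 598.73×13 = 2136.9 + 3089.2 + 65634.87 + 1984.4 + 7783.49 = 80628.86
P = 105934.55 / 80628.86 × 100 = 131.3854
Fisher = √(L × P) = √(132.3567 × 131.3854) = 131.8702

131.87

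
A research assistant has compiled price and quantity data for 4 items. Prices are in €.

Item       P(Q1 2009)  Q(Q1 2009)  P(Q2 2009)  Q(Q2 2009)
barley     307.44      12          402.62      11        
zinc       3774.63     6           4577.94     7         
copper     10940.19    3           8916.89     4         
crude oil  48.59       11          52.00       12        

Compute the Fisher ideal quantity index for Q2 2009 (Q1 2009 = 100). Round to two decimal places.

123.13

Laspeyres component (base-period weights):
ΣP(Q1 2009)Q(Q2 2009) = 307.44×11 + 3774.63×7 + 10940.19×4 + 48.59×12 = 3381.84 + 26422.41 + 43760.76 + 583.08 = 74148.09
ΣP(Q1 2009)Q(Q1 2009) = 307.44×12 + 3774.63×6 + 10940.19×3 + 48.59×11 = 3689.28 + 22647.78 + 32820.57 + 534.49 = 59692.12
L = 74148.09 / 59692.12 × 100 = 124.2176
Paasche component (current-period weights):
ΣP(Q2 2009)Q(Q2 2009) = 402.62×11 + 4577.94×7 + 8916.89×4 + 52.00×12 = 4428.82 + 32045.58 + 35667.56 + 624 = 72765.96
ΣP(Q2 2009)Q(Q1 2009) = 402.62×12 + 4577.94×6 + 8916.89×3 + 52.00×11 = 4831.44 + 27467.64 + 26750.67 + 572 = 59621.75
P = 72765.96 / 59621.75 × 100 = 122.0460
Fisher = √(L × P) = √(124.2176 × 122.0460) = 123.1270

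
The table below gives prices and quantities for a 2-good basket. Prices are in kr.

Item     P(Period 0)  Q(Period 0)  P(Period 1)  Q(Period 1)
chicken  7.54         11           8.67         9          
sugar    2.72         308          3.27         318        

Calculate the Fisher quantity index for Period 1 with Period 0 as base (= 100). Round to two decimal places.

Laspeyres component (base-period weights):
ΣP(Period 0)Q(Period 1) = 7.54×9 + 2.72×318 = 67.86 + 864.96 = 932.82
ΣP(Period 0)Q(Period 0) = 7.54×11 + 2.72×308 = 82.94 + 837.76 = 920.7
L = 932.82 / 920.7 × 100 = 101.3164
Paasche component (current-period weights):
ΣP(Period 1)Q(Period 1) = 8.67×9 + 3.27×318 = 78.03 + 1039.86 = 1117.89
ΣP(Period 1)Q(Period 0) = 8.67×11 + 3.27×308 = 95.37 + 1007.16 = 1102.53
P = 1117.89 / 1102.53 × 100 = 101.3932
Fisher = √(L × P) = √(101.3164 × 101.3932) = 101.3548

101.35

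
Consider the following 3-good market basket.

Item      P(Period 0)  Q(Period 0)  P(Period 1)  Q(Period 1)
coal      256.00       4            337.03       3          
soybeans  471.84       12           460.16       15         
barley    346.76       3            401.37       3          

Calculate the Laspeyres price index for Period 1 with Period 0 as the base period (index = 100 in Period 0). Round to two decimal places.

104.50

Laspeyres price index uses base-period quantities as weights.
ΣP(Period 1)·Q(Period 0) = 337.03×4 + 460.16×12 + 401.37×3 = 1348.12 + 5521.92 + 1204.11 = 8074.15
ΣP(Period 0)·Q(Period 0) = 256.00×4 + 471.84×12 + 346.76×3 = 1024 + 5662.08 + 1040.28 = 7726.36
Index = 8074.15 / 7726.36 × 100 = 104.5013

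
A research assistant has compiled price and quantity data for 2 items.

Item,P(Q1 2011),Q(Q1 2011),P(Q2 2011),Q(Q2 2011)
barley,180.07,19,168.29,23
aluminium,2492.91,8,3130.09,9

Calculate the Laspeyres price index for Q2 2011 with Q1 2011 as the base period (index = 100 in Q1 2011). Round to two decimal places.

120.86

Laspeyres price index uses base-period quantities as weights.
ΣP(Q2 2011)·Q(Q1 2011) = 168.29×19 + 3130.09×8 = 3197.51 + 25040.72 = 28238.23
ΣP(Q1 2011)·Q(Q1 2011) = 180.07×19 + 2492.91×8 = 3421.33 + 19943.28 = 23364.61
Index = 28238.23 / 23364.61 × 100 = 120.8590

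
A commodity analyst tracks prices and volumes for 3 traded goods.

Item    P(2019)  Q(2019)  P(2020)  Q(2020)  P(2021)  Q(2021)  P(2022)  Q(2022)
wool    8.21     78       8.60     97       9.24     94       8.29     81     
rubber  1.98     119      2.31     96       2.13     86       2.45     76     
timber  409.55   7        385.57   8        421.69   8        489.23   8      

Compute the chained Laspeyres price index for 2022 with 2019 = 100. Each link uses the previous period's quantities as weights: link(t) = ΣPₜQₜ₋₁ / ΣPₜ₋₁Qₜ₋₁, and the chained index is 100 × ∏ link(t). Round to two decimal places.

116.61

Link 2019→2020:
ΣP(2020)Q(2019) = 8.60×78 + 2.31×119 + 385.57×7 = 670.8 + 274.89 + 2698.99 = 3644.68
ΣP(2019)Q(2019) = 8.21×78 + 1.98×119 + 409.55×7 = 640.38 + 235.62 + 2866.85 = 3742.85
link = 3644.68/3742.85 = 0.973771
Link 2020→2021:
ΣP(2021)Q(2020) = 9.24×97 + 2.13×96 + 421.69×8 = 896.28 + 204.48 + 3373.52 = 4474.28
ΣP(2020)Q(2020) = 8.60×97 + 2.31×96 + 385.57×8 = 834.2 + 221.76 + 3084.56 = 4140.52
link = 4474.28/4140.52 = 1.080608
Link 2021→2022:
ΣP(2022)Q(2021) = 8.29×94 + 2.45×86 + 489.23×8 = 779.26 + 210.7 + 3913.84 = 4903.8
ΣP(2021)Q(2021) = 9.24×94 + 2.13×86 + 421.69×8 = 868.56 + 183.18 + 3373.52 = 4425.26
link = 4903.8/4425.26 = 1.108138
Chained index = 100 × 0.973771 × 1.080608 × 1.108138 = 116.6055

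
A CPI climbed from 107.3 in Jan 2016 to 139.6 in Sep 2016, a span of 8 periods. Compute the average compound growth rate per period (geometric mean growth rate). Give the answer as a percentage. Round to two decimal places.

3.34%

Growth factor = (139.6/107.3)^(1/8) = (1.301025)^(1/8) = 1.033441
Growth rate = 1.033441 − 1 = 0.033441 = 3.3441%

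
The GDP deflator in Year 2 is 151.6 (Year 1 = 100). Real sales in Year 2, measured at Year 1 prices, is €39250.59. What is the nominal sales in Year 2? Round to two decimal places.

59503.89

Nominal = Real × (Index/100) = 39250.59 × (151.6/100)
        = 39250.59 × 1.516 = 59503.8944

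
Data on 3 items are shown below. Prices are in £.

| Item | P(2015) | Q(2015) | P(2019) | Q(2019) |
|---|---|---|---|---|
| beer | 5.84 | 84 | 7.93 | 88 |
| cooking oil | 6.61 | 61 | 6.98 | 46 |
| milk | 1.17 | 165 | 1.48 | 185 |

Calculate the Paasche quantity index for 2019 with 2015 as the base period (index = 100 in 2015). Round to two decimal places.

Paasche quantity index uses current-period prices as weights.
ΣP(2019)·Q(2019) = 7.93×88 + 6.98×46 + 1.48×185 = 697.84 + 321.08 + 273.8 = 1292.72
ΣP(2019)·Q(2015) = 7.93×84 + 6.98×61 + 1.48×165 = 666.12 + 425.78 + 244.2 = 1336.1
Index = 1292.72 / 1336.1 × 100 = 96.7532

96.75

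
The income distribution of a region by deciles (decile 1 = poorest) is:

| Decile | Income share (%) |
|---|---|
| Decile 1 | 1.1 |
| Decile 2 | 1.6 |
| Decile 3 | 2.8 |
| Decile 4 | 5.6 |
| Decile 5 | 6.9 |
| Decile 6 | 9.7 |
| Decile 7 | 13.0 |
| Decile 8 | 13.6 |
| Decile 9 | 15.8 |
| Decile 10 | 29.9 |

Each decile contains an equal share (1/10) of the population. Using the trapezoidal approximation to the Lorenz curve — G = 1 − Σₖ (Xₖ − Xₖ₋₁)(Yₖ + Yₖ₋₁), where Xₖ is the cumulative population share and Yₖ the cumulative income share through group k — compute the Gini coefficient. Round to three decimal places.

Cumulative income shares Yₖ: 0.0110, 0.0270, 0.0550, 0.1110, 0.1800, 0.2770, 0.4070, 0.5430, 0.7010, 1.0000
Σ (Xₖ−Xₖ₋₁)(Yₖ+Yₖ₋₁) = (1/10)(0.0110+0.0000) + (1/10)(0.0270+0.0110) + (1/10)(0.0550+0.0270) + (1/10)(0.1110+0.0550) + (1/10)(0.1800+0.1110) + (1/10)(0.2770+0.1800) + (1/10)(0.4070+0.2770) + (1/10)(0.5430+0.4070) + (1/10)(0.7010+0.5430) + (1/10)(1.0000+0.7010)
  = 0.0011 + 0.0038 + 0.0082 + 0.0166 + 0.0291 + 0.0457 + 0.0684 + 0.0950 + 0.1244 + 0.1701 = 0.5624
G = 1 − 0.5624 = 0.4376

0.438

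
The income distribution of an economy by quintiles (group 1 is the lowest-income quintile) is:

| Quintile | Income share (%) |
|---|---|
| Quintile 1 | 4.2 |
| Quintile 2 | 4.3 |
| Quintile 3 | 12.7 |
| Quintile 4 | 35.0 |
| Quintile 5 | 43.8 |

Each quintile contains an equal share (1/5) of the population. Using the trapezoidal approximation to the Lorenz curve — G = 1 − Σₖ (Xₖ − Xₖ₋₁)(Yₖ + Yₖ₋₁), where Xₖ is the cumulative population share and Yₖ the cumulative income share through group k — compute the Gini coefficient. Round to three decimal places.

Cumulative income shares Yₖ: 0.0420, 0.0850, 0.2120, 0.5620, 1.0000
Σ (Xₖ−Xₖ₋₁)(Yₖ+Yₖ₋₁) = (1/5)(0.0420+0.0000) + (1/5)(0.0850+0.0420) + (1/5)(0.2120+0.0850) + (1/5)(0.5620+0.2120) + (1/5)(1.0000+0.5620)
  = 0.0084 + 0.0254 + 0.0594 + 0.1548 + 0.3124 = 0.5604
G = 1 − 0.5604 = 0.4396

0.440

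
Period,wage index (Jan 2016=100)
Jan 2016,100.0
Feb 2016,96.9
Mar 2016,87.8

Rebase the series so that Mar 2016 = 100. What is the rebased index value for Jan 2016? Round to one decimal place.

Rebased(Jan 2016) = 100.0 / 87.8 × 100 = 113.8952

113.9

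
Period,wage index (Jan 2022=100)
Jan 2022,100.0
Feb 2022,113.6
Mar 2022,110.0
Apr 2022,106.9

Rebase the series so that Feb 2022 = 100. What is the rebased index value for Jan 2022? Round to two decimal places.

Rebased(Jan 2022) = 100.0 / 113.6 × 100 = 88.0282

88.03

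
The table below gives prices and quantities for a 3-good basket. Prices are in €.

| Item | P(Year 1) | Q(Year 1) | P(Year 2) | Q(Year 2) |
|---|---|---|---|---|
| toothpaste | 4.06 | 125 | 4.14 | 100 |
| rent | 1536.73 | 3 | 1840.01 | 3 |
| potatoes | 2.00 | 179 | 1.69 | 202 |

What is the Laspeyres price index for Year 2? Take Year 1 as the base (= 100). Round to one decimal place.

115.8

Laspeyres price index uses base-period quantities as weights.
ΣP(Year 2)·Q(Year 1) = 4.14×125 + 1840.01×3 + 1.69×179 = 517.5 + 5520.03 + 302.51 = 6340.04
ΣP(Year 1)·Q(Year 1) = 4.06×125 + 1536.73×3 + 2.00×179 = 507.5 + 4610.19 + 358 = 5475.69
Index = 6340.04 / 5475.69 × 100 = 115.7852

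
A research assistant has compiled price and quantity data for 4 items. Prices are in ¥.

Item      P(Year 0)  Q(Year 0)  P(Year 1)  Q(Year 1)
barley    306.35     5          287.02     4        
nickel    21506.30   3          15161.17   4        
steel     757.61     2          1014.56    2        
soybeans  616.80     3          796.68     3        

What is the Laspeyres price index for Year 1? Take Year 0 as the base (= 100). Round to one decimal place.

Laspeyres price index uses base-period quantities as weights.
ΣP(Year 1)·Q(Year 0) = 287.02×5 + 15161.17×3 + 1014.56×2 + 796.68×3 = 1435.1 + 45483.51 + 2029.12 + 2390.04 = 51337.77
ΣP(Year 0)·Q(Year 0) = 306.35×5 + 21506.30×3 + 757.61×2 + 616.80×3 = 1531.75 + 64518.9 + 1515.22 + 1850.4 = 69416.27
Index = 51337.77 / 69416.27 × 100 = 73.9564

74.0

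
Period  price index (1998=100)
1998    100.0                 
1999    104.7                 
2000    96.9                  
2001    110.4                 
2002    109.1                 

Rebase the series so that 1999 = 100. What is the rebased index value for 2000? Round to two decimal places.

Rebased(2000) = 96.9 / 104.7 × 100 = 92.5501

92.55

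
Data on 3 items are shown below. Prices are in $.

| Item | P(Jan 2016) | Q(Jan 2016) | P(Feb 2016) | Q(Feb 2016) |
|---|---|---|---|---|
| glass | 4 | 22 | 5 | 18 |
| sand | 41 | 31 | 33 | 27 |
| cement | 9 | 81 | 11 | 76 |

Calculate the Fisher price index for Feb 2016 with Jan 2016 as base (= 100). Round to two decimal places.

97.23

Laspeyres component (base-period weights):
ΣP(Feb 2016)Q(Jan 2016) = 5×22 + 33×31 + 11×81 = 110 + 1023 + 891 = 2024
ΣP(Jan 2016)Q(Jan 2016) = 4×22 + 41×31 + 9×81 = 88 + 1271 + 729 = 2088
L = 2024 / 2088 × 100 = 96.9349
Paasche component (current-period weights):
ΣP(Feb 2016)Q(Feb 2016) = 5×18 + 33×27 + 11×76 = 90 + 891 + 836 = 1817
ΣP(Jan 2016)Q(Feb 2016) = 4×18 + 41×27 + 9×76 = 72 + 1107 + 684 = 1863
P = 1817 / 1863 × 100 = 97.5309
Fisher = √(L × P) = √(96.9349 × 97.5309) = 97.2324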